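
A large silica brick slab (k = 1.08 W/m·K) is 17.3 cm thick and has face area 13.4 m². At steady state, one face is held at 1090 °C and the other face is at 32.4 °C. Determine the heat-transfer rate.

Q = 88.5 kW

Q = kA·ΔT/L = 1.08 × 13.4 × |1090 °C − 32.4 °C| / 0.173 = 88500 W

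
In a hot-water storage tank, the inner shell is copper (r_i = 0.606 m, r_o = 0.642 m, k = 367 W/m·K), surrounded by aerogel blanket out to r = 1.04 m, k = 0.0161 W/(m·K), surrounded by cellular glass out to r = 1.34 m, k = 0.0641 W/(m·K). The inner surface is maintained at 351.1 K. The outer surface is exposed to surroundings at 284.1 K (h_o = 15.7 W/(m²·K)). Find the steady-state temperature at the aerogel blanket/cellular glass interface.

T = 289.7 K

Treat each layer as a resistance in series:
  R_copper = (1/0.606 − 1/0.642)/(4πk) = 0.09253/(4π·367) = 2.006×10^-5 K/W
  R_aerogel blanket = (1/0.642 − 1/1.04)/(4πk) = 0.5961/(4π·0.0161) = 2.946 K/W
  R_cellular glass = (1/1.04 − 1/1.34)/(4πk) = 0.2153/(4π·0.0641) = 0.2672 K/W
  R_conv,out = 1/(4πr²h) = 1/(4π·1.34²·15.7) = 0.002823 K/W
ΣR = 2.006×10^-5 + 2.946 + 0.2672 + 0.002823 = 3.216 K/W
Q = ΔT/ΣR = (351.1 K − 284.1 K)/3.216 = 20.83 W
From the inner boundary to the aerogel blanket/cellular glass interface, ΣR_partial = 2.946 K/W.
T_interface = T_in − Q·ΣR_partial = 351.1 K − (20.83)(2.946) = 289.7 K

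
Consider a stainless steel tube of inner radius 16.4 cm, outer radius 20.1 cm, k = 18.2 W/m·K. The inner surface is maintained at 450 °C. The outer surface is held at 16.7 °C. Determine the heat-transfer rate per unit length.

Q' = 2πk·ΔT/ln(r₂/r₁) = 2π × 18.2 × 433.3 / ln(0.201/0.164) = 2.44×10^5 W/m

Q' = 244 kW/m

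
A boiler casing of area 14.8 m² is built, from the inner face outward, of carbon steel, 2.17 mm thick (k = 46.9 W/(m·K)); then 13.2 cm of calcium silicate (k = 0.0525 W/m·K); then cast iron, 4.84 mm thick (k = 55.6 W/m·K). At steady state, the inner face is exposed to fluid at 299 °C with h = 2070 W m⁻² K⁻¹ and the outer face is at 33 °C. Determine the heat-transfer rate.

Treat each layer as a resistance in series:
  R_conv,in = 1/(hA) = 1/(2070·14.8) = 3.264×10^-5 K/W
  R_carbon steel = L/(kA) = 0.00217/(46.9·14.8) = 3.126×10^-6 K/W
  R_calcium silicate = L/(kA) = 0.132/(0.0525·14.8) = 0.1699 K/W
  R_cast iron = L/(kA) = 0.00484/(55.6·14.8) = 5.882×10^-6 K/W
ΣR = 3.264×10^-5 + 3.126×10^-6 + 0.1699 + 5.882×10^-6 = 0.1699 K/W
Q = ΔT/ΣR = (299 °C − 33 °C)/0.1699 = 1570 W

Q = 1570 W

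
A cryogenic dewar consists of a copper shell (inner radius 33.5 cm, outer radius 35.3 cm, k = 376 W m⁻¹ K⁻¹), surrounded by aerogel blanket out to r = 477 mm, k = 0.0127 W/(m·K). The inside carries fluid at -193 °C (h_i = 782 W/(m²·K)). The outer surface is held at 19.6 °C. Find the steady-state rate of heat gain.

Q = 46.1 W

Series thermal resistances, inner to outer:
  R_conv,in = 1/(4πr²h) = 1/(4π·0.335²·782) = 9.068×10^-4 K/W
  R_copper = (1/0.335 − 1/0.353)/(4πk) = 0.1522/(4π·376) = 3.221×10^-5 K/W
  R_aerogel blanket = (1/0.353 − 1/0.477)/(4πk) = 0.7364/(4π·0.0127) = 4.614 K/W
ΣR = 9.068×10^-4 + 3.221×10^-5 + 4.614 = 4.615 K/W
Q = ΔT/ΣR = (-193 °C − 19.6 °C)/4.615 = -46.1 W
(Negative Q ⇒ heat flows inward; heat gain = 46.1 W.)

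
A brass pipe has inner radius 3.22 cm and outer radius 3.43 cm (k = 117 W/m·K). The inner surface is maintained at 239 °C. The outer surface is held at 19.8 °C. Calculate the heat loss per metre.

Q' = 2πk·ΔT/ln(r₂/r₁) = 2π × 117 × 219.2 / ln(0.0343/0.0322) = 2.55×10^6 W/m

Q' = 2550 kW/m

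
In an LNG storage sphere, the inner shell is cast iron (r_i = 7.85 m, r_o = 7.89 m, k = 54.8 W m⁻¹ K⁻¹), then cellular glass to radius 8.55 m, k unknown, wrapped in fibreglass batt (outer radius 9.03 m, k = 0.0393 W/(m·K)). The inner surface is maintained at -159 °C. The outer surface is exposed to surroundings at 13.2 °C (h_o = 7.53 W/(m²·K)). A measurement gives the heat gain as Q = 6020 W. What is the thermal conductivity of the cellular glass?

k = 0.0490 W/m·K

ΣR = ΔT/Q = |-159 − 13.2|/6020 = 0.02860 K/W
Known resistances:
  R_cast iron = (1/7.85 − 1/7.89)/(4πk) = 6.458×10^-4/(4π·54.8) = 9.378×10^-7 K/W
  R_fibreglass batt = (1/8.55 − 1/9.03)/(4πk) = 0.006217/(4π·0.0393) = 0.01259 K/W
  R_conv,out = 1/(4πr²h) = 1/(4π·9.03²·7.53) = 1.296×10^-4 K/W
R_cellular glass = ΣR − ΣR_known = 0.02860 − 0.01272 = 0.01588 K/W
(1/r₁−1/r₂)/(4πk) = 0.01588 ⇒ k = 0.009784/(4π·0.01588) = 0.0490 W/m·K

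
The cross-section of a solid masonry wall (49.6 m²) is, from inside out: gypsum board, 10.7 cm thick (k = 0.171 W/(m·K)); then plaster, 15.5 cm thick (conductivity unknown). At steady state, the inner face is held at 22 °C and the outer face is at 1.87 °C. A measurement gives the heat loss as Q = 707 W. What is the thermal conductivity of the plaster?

ΣR = ΔT/Q = |22 − 1.87|/707 = 0.02847 K/W
Known resistances:
  R_gypsum board = L/(kA) = 0.107/(0.171·49.6) = 0.01262 K/W
R_plaster = ΣR − ΣR_known = 0.02847 − 0.01262 = 0.01585 K/W
L/(kA) = 0.01585 ⇒ k = 0.155/(0.01585·49.6) = 0.197 W/m·K

k = 0.197 W/m·K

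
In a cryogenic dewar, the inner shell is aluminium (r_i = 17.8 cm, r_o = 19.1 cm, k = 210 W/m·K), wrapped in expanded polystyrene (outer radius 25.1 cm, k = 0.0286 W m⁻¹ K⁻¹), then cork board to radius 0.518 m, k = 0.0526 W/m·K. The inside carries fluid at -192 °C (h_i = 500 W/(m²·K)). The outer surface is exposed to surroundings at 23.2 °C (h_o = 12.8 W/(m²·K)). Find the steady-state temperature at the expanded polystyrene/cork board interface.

Treat each layer as a resistance in series:
  R_conv,in = 1/(4πr²h) = 1/(4π·0.178²·500) = 0.005023 K/W
  R_aluminium = (1/0.178 − 1/0.191)/(4πk) = 0.3824/(4π·210) = 1.449×10^-4 K/W
  R_expanded polystyrene = (1/0.191 − 1/0.251)/(4πk) = 1.252/(4π·0.0286) = 3.482 K/W
  R_cork board = (1/0.251 − 1/0.518)/(4πk) = 2.054/(4π·0.0526) = 3.107 K/W
  R_conv,out = 1/(4πr²h) = 1/(4π·0.518²·12.8) = 0.02317 K/W
ΣR = 0.005023 + 1.449×10^-4 + 3.482 + 3.107 + 0.02317 = 6.617 K/W
Q = ΔT/ΣR = (-192 °C − 23.2 °C)/6.617 = -32.52 W
From the inner boundary to the expanded polystyrene/cork board interface, ΣR_partial = 3.487 K/W.
T_interface = T_in − Q·ΣR_partial = -192 °C − (-32.52)(3.487) = -78.6 °C

T = -78.6 °C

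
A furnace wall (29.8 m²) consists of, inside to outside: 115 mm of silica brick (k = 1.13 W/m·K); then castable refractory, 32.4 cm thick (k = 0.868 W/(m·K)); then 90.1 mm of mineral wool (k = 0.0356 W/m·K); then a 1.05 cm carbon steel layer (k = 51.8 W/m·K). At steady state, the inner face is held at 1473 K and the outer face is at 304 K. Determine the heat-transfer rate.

Q = 11.6 kW

Series thermal resistances, inner to outer:
  R_silica brick = L/(kA) = 0.115/(1.13·29.8) = 0.003415 K/W
  R_castable refractory = L/(kA) = 0.324/(0.868·29.8) = 0.01253 K/W
  R_mineral wool = L/(kA) = 0.0901/(0.0356·29.8) = 0.08493 K/W
  R_carbon steel = L/(kA) = 0.0105/(51.8·29.8) = 6.802×10^-6 K/W
ΣR = 0.003415 + 0.01253 + 0.08493 + 6.802×10^-6 = 0.1009 K/W
Q = ΔT/ΣR = (1473 K − 304 K)/0.1009 = 11600 W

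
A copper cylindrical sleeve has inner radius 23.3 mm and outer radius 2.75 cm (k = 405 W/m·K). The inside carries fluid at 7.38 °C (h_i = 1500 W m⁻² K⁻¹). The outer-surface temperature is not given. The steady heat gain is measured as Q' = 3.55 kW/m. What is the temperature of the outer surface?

Series resistances:
  R'_conv,in = 1/(2πr h) = 1/(2π·0.0233·1500) = 0.004554 m·K/W
  R'_copper = ln(0.0275/0.0233)/(2πk) = 0.1657/(2π·405) = 6.513×10^-5 m·K/W
ΣR = 0.004619 m·K/W
ΔT = Q'·ΣR = 3550 × 0.004619 = 16.40 K
Heat flows inward, so T_out = T_in + ΔT = 7.38 + 16.40 = 23.8 °C

T_out = 23.8 °C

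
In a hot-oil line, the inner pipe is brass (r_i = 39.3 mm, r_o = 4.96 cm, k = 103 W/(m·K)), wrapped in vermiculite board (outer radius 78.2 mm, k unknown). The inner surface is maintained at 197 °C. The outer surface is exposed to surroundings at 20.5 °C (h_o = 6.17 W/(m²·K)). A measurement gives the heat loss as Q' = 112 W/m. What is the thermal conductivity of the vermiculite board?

ΣR = ΔT/Q' = |197 − 20.5|/112 = 1.576 m·K/W
Known resistances:
  R'_brass = ln(0.0496/0.0393)/(2πk) = 0.2328/(2π·103) = 3.597×10^-4 m·K/W
  R'_conv,out = 1/(2πr h) = 1/(2π·0.0782·6.17) = 0.3299 m·K/W
R_vermiculite board = ΣR − ΣR_known = 1.576 − 0.3303 = 1.246 m·K/W
ln(r₂/r₁)/(2πk) = 1.246 ⇒ k = 0.4553/(2π·1.246) = 0.0582 W/m·K

k = 0.0582 W/m·K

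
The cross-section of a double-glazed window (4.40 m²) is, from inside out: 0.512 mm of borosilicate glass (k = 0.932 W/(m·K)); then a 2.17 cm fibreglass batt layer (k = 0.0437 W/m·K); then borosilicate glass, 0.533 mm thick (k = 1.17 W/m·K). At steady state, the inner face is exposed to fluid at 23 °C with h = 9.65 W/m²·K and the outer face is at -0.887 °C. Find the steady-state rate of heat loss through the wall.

Q = 175 W

Treat each layer as a resistance in series:
  R_conv,in = 1/(hA) = 1/(9.65·4.40) = 0.02355 K/W
  R_borosilicate glass = L/(kA) = 5.12×10^-4/(0.932·4.40) = 1.249×10^-4 K/W
  R_fibreglass batt = L/(kA) = 0.0217/(0.0437·4.40) = 0.1129 K/W
  R_borosilicate glass = L/(kA) = 5.33×10^-4/(1.17·4.40) = 1.035×10^-4 K/W
ΣR = 0.02355 + 1.249×10^-4 + 0.1129 + 1.035×10^-4 = 0.1367 K/W
Q = ΔT/ΣR = (23 °C − -0.887 °C)/0.1367 = 175 W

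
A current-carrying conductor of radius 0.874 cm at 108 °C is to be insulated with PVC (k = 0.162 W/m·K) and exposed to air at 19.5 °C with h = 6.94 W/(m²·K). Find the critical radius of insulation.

r_cr = 2.33 cm

For a cylinder, r_cr = k_ins/h = 0.162/6.94 = 0.0233 m = 2.33 cm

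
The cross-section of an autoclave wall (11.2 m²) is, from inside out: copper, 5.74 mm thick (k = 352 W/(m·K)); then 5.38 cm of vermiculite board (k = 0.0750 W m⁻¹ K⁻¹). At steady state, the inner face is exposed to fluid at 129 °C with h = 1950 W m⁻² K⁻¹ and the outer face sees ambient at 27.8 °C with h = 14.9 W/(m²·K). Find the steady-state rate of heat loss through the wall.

Q = 1440 W

Series thermal resistances, inner to outer:
  R_conv,in = 1/(hA) = 1/(1950·11.2) = 4.579×10^-5 K/W
  R_copper = L/(kA) = 0.00574/(352·11.2) = 1.456×10^-6 K/W
  R_vermiculite board = L/(kA) = 0.0538/(0.0750·11.2) = 0.06405 K/W
  R_conv,out = 1/(hA) = 1/(14.9·11.2) = 0.005992 K/W
ΣR = 4.579×10^-5 + 1.456×10^-6 + 0.06405 + 0.005992 = 0.07009 K/W
Q = ΔT/ΣR = (129 °C − 27.8 °C)/0.07009 = 1440 W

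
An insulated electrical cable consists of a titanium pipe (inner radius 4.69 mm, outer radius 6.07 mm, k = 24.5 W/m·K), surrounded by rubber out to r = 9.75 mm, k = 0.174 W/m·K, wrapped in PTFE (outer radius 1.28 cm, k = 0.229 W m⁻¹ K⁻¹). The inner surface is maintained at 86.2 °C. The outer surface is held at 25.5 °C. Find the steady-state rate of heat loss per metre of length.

Q' = 97.2 W/m

Series thermal resistances, inner to outer:
  R'_titanium = ln(0.00607/0.00469)/(2πk) = 0.2579/(2π·24.5) = 0.001676 m·K/W
  R'_rubber = ln(0.00975/0.00607)/(2πk) = 0.4739/(2π·0.174) = 0.4335 m·K/W
  R'_PTFE = ln(0.0128/0.00975)/(2πk) = 0.2722/(2π·0.229) = 0.1892 m·K/W
ΣR = 0.001676 + 0.4335 + 0.1892 = 0.6244 m·K/W
Q' = ΔT/ΣR = (86.2 °C − 25.5 °C)/0.6244 = 97.2 W/m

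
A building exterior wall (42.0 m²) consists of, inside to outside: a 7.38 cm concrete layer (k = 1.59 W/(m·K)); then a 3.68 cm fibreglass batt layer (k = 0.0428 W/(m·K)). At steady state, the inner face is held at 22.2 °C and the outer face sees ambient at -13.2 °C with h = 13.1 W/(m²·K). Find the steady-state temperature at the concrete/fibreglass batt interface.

T = 20.5 °C

Treat each layer as a resistance in series:
  R_concrete = L/(kA) = 0.0738/(1.59·42.0) = 0.001105 K/W
  R_fibreglass batt = L/(kA) = 0.0368/(0.0428·42.0) = 0.02047 K/W
  R_conv,out = 1/(hA) = 1/(13.1·42.0) = 0.001818 K/W
ΣR = 0.001105 + 0.02047 + 0.001818 = 0.02339 K/W
Q = ΔT/ΣR = (22.2 °C − -13.2 °C)/0.02339 = 1513 W
From the inner boundary to the concrete/fibreglass batt interface, ΣR_partial = 0.001105 K/W.
T_interface = T_in − Q·ΣR_partial = 22.2 °C − (1513)(0.001105) = 20.5 °C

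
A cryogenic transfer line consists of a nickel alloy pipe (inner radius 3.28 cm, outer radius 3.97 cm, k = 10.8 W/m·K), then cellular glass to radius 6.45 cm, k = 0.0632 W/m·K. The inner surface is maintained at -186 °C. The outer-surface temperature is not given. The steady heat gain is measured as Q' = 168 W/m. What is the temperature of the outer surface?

T_out = 19.8 °C

Sum the resistances:
  R'_nickel alloy = ln(0.0397/0.0328)/(2πk) = 0.1909/(2π·10.8) = 0.002814 m·K/W
  R'_cellular glass = ln(0.0645/0.0397)/(2πk) = 0.4853/(2π·0.0632) = 1.222 m·K/W
ΣR = 1.225 m·K/W
ΔT = Q'·ΣR = 168 × 1.225 = 205.8 K
Heat flows inward, so T_out = T_in + ΔT = -186 + 205.8 = 19.8 °C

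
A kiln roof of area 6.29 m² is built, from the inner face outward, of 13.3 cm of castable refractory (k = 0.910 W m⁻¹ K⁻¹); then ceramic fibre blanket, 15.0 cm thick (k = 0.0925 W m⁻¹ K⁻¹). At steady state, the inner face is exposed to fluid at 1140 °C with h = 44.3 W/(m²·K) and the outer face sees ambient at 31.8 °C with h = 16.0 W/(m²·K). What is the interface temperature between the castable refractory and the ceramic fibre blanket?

Resistance network (inner→outer):
  R_conv,in = 1/(hA) = 1/(44.3·6.29) = 0.003589 K/W
  R_castable refractory = L/(kA) = 0.133/(0.910·6.29) = 0.02324 K/W
  R_ceramic fibre blanket = L/(kA) = 0.150/(0.0925·6.29) = 0.2578 K/W
  R_conv,out = 1/(hA) = 1/(16.0·6.29) = 0.009936 K/W
ΣR = 0.003589 + 0.02324 + 0.2578 + 0.009936 = 0.2946 K/W
Q = ΔT/ΣR = (1140 °C − 31.8 °C)/0.2946 = 3762 W
From the inner boundary to the castable refractory/ceramic fibre blanket interface, ΣR_partial = 0.02683 K/W.
T_interface = T_in − Q·ΣR_partial = 1140 °C − (3762)(0.02683) = 1039 °C

T = 1039 °C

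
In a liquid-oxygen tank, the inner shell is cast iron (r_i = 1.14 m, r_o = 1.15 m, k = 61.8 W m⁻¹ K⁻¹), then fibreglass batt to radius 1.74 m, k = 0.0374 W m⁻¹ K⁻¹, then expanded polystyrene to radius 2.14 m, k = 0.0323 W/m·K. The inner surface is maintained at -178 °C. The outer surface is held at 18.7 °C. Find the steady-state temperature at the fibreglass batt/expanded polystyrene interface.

T = -39.7 °C

Treat each layer as a resistance in series:
  R_cast iron = (1/1.14 − 1/1.15)/(4πk) = 0.007628/(4π·61.8) = 9.822×10^-6 K/W
  R_fibreglass batt = (1/1.15 − 1/1.74)/(4πk) = 0.2949/(4π·0.0374) = 0.6274 K/W
  R_expanded polystyrene = (1/1.74 − 1/2.14)/(4πk) = 0.1074/(4π·0.0323) = 0.2647 K/W
ΣR = 9.822×10^-6 + 0.6274 + 0.2647 = 0.8921 K/W
Q = ΔT/ΣR = (-178 °C − 18.7 °C)/0.8921 = -220.5 W
From the inner boundary to the fibreglass batt/expanded polystyrene interface, ΣR_partial = 0.6274 K/W.
T_interface = T_in − Q·ΣR_partial = -178 °C − (-220.5)(0.6274) = -39.7 °C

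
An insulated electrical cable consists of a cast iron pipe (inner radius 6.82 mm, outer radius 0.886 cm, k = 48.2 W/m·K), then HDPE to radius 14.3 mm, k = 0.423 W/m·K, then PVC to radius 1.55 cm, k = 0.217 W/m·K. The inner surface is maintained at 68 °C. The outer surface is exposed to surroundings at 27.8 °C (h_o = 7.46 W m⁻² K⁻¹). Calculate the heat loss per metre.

Q' = 24.9 W/m

Series thermal resistances, inner to outer:
  R'_cast iron = ln(0.00886/0.00682)/(2πk) = 0.2617/(2π·48.2) = 8.641×10^-4 m·K/W
  R'_HDPE = ln(0.0143/0.00886)/(2πk) = 0.4787/(2π·0.423) = 0.1801 m·K/W
  R'_PVC = ln(0.0155/0.0143)/(2πk) = 0.08058/(2π·0.217) = 0.05910 m·K/W
  R'_conv,out = 1/(2πr h) = 1/(2π·0.0155·7.46) = 1.376 m·K/W
ΣR = 8.641×10^-4 + 0.1801 + 0.05910 + 1.376 = 1.616 m·K/W
Q' = ΔT/ΣR = (68 °C − 27.8 °C)/1.616 = 24.9 W/m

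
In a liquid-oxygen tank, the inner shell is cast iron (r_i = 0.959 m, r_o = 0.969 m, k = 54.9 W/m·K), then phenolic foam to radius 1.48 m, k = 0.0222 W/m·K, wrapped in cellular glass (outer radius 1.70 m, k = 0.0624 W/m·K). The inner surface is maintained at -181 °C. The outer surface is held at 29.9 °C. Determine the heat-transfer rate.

Series thermal resistances, inner to outer:
  R_cast iron = (1/0.959 − 1/0.969)/(4πk) = 0.01076/(4π·54.9) = 1.560×10^-5 K/W
  R_phenolic foam = (1/0.969 − 1/1.48)/(4πk) = 0.3563/(4π·0.0222) = 1.277 K/W
  R_cellular glass = (1/1.48 − 1/1.70)/(4πk) = 0.08744/(4π·0.0624) = 0.1115 K/W
ΣR = 1.560×10^-5 + 1.277 + 0.1115 = 1.389 K/W
Q = ΔT/ΣR = (-181 °C − 29.9 °C)/1.389 = -152 W
(Negative Q ⇒ heat flows inward; heat gain = 152 W.)

Q = 152 W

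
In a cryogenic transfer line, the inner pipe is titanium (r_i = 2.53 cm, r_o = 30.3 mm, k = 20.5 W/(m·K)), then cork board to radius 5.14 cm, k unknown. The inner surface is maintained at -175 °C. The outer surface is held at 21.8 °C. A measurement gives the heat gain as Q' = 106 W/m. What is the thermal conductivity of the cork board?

k = 0.0453 W/m·K

ΣR = ΔT/Q' = |-175 − 21.8|/106 = 1.857 m·K/W
Known resistances:
  R'_titanium = ln(0.0303/0.0253)/(2πk) = 0.1803/(2π·20.5) = 0.001400 m·K/W
R_cork board = ΣR − ΣR_known = 1.857 − 0.001400 = 1.856 m·K/W
ln(r₂/r₁)/(2πk) = 1.856 ⇒ k = 0.5285/(2π·1.856) = 0.0453 W/m·K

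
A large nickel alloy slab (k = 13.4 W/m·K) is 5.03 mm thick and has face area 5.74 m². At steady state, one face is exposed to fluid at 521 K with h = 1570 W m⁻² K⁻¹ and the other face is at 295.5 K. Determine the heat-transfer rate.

Q = 1.28×10^6 W

Series thermal resistances, inner to outer:
  R_conv,in = 1/(hA) = 1/(1570·5.74) = 1.110×10^-4 K/W
  R_nickel alloy = L/(kA) = 0.00503/(13.4·5.74) = 6.540×10^-5 K/W
ΣR = 1.110×10^-4 + 6.540×10^-5 = 1.764×10^-4 K/W
Q = ΔT/ΣR = (521 K − 295.5 K)/1.764×10^-4 = 1.28×10^6 W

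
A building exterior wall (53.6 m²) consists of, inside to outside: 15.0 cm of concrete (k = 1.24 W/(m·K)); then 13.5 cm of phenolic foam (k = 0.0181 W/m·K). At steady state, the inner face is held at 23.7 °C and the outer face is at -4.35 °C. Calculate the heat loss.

Q = 198 W

Series thermal resistances, inner to outer:
  R_concrete = L/(kA) = 0.150/(1.24·53.6) = 0.002257 K/W
  R_phenolic foam = L/(kA) = 0.135/(0.0181·53.6) = 0.1392 K/W
ΣR = 0.002257 + 0.1392 = 0.1415 K/W
Q = ΔT/ΣR = (23.7 °C − -4.35 °C)/0.1415 = 198 W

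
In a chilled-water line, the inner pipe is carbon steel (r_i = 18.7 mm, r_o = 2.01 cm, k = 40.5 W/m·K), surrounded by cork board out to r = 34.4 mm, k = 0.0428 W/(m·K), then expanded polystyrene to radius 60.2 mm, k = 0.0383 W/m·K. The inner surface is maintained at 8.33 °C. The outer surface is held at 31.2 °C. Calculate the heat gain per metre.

Series thermal resistances, inner to outer:
  R'_carbon steel = ln(0.0201/0.0187)/(2πk) = 0.07220/(2π·40.5) = 2.837×10^-4 m·K/W
  R'_cork board = ln(0.0344/0.0201)/(2πk) = 0.5373/(2π·0.0428) = 1.998 m·K/W
  R'_expanded polystyrene = ln(0.0602/0.0344)/(2πk) = 0.5596/(2π·0.0383) = 2.325 m·K/W
ΣR = 2.837×10^-4 + 1.998 + 2.325 = 4.323 m·K/W
Q' = ΔT/ΣR = (8.33 °C − 31.2 °C)/4.323 = -5.29 W/m
(Negative Q' ⇒ heat flows inward; heat gain = 5.29 W/m.)

Q' = 5.29 W/m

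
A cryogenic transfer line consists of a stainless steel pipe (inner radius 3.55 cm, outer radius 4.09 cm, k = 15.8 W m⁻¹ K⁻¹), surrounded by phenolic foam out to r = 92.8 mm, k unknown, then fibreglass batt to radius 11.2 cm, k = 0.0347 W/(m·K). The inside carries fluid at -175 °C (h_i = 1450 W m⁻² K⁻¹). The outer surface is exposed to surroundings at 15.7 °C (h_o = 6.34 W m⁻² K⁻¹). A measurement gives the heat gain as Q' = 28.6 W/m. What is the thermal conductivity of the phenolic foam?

k = 0.0234 W/m·K

ΣR = ΔT/Q' = |-175 − 15.7|/28.6 = 6.668 m·K/W
Known resistances:
  R'_conv,in = 1/(2πr h) = 1/(2π·0.0355·1450) = 0.003092 m·K/W
  R'_stainless steel = ln(0.0409/0.0355)/(2πk) = 0.1416/(2π·15.8) = 0.001426 m·K/W
  R'_fibreglass batt = ln(0.112/0.0928)/(2πk) = 0.1881/(2π·0.0347) = 0.8625 m·K/W
  R'_conv,out = 1/(2πr h) = 1/(2π·0.112·6.34) = 0.2241 m·K/W
R_phenolic foam = ΣR − ΣR_known = 6.668 − 1.091 = 5.577 m·K/W
ln(r₂/r₁)/(2πk) = 5.577 ⇒ k = 0.8193/(2π·5.577) = 0.0234 W/m·K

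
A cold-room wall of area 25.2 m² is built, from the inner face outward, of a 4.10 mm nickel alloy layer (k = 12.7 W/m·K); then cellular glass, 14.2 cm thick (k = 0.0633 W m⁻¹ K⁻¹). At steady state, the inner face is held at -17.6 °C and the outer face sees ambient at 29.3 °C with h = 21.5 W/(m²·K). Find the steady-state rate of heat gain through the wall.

Series thermal resistances, inner to outer:
  R_nickel alloy = L/(kA) = 0.00410/(12.7·25.2) = 1.281×10^-5 K/W
  R_cellular glass = L/(kA) = 0.142/(0.0633·25.2) = 0.08902 K/W
  R_conv,out = 1/(hA) = 1/(21.5·25.2) = 0.001846 K/W
ΣR = 1.281×10^-5 + 0.08902 + 0.001846 = 0.09088 K/W
Q = ΔT/ΣR = (-17.6 °C − 29.3 °C)/0.09088 = -516 W
(Negative Q ⇒ heat flows inward; heat gain = 516 W.)

Q = 516 W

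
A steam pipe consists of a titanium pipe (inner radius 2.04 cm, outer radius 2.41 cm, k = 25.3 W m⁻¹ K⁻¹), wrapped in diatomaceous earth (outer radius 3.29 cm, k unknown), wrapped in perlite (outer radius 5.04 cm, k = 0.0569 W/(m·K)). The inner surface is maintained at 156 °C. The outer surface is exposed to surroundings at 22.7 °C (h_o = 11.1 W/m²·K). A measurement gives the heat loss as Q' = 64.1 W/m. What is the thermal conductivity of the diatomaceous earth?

ΣR = ΔT/Q' = |156 − 22.7|/64.1 = 2.080 m·K/W
Known resistances:
  R'_titanium = ln(0.0241/0.0204)/(2πk) = 0.1667/(2π·25.3) = 0.001049 m·K/W
  R'_perlite = ln(0.0504/0.0329)/(2πk) = 0.4265/(2π·0.0569) = 1.193 m·K/W
  R'_conv,out = 1/(2πr h) = 1/(2π·0.0504·11.1) = 0.2845 m·K/W
R_diatomaceous earth = ΣR − ΣR_known = 2.080 − 1.479 = 0.6010 m·K/W
ln(r₂/r₁)/(2πk) = 0.6010 ⇒ k = 0.3113/(2π·0.6010) = 0.0824 W/m·K

k = 0.0824 W/m·K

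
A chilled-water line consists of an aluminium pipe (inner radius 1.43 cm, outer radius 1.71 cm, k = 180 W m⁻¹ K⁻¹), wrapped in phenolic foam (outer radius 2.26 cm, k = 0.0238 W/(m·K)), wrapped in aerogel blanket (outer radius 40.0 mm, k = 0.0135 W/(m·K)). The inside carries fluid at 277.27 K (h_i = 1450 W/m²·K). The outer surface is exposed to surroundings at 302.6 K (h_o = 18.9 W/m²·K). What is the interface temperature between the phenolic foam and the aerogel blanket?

T = 282.65 K

Treat each layer as a resistance in series:
  R'_conv,in = 1/(2πr h) = 1/(2π·0.0143·1450) = 0.007676 m·K/W
  R'_aluminium = ln(0.0171/0.0143)/(2πk) = 0.1788/(2π·180) = 1.581×10^-4 m·K/W
  R'_phenolic foam = ln(0.0226/0.0171)/(2πk) = 0.2789/(2π·0.0238) = 1.865 m·K/W
  R'_aerogel blanket = ln(0.0400/0.0226)/(2πk) = 0.5709/(2π·0.0135) = 6.731 m·K/W
  R'_conv,out = 1/(2πr h) = 1/(2π·0.0400·18.9) = 0.2105 m·K/W
ΣR = 0.007676 + 1.581×10^-4 + 1.865 + 6.731 + 0.2105 = 8.814 m·K/W
Q' = ΔT/ΣR = (277.27 K − 302.6 K)/8.814 = -2.874 W/m
From the inner boundary to the phenolic foam/aerogel blanket interface, ΣR_partial = 1.873 m·K/W.
T_interface = T_in − Q'·ΣR_partial = 277.27 K − (-2.874)(1.873) = 282.65 K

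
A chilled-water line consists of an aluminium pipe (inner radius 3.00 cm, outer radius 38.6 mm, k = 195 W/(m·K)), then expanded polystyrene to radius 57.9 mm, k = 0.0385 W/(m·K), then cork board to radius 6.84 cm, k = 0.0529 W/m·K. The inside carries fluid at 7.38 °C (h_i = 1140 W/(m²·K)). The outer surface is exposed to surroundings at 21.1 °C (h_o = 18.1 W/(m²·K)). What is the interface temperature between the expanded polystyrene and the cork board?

T = 17.4 °C

Series thermal resistances, inner to outer:
  R'_conv,in = 1/(2πr h) = 1/(2π·0.0300·1140) = 0.004654 m·K/W
  R'_aluminium = ln(0.0386/0.0300)/(2πk) = 0.2521/(2π·195) = 2.057×10^-4 m·K/W
  R'_expanded polystyrene = ln(0.0579/0.0386)/(2πk) = 0.4055/(2π·0.0385) = 1.676 m·K/W
  R'_cork board = ln(0.0684/0.0579)/(2πk) = 0.1667/(2π·0.0529) = 0.5014 m·K/W
  R'_conv,out = 1/(2πr h) = 1/(2π·0.0684·18.1) = 0.1286 m·K/W
ΣR = 0.004654 + 2.057×10^-4 + 1.676 + 0.5014 + 0.1286 = 2.311 m·K/W
Q' = ΔT/ΣR = (7.38 °C − 21.1 °C)/2.311 = -5.937 W/m
From the inner boundary to the expanded polystyrene/cork board interface, ΣR_partial = 1.681 m·K/W.
T_interface = T_in − Q'·ΣR_partial = 7.38 °C − (-5.937)(1.681) = 17.4 °C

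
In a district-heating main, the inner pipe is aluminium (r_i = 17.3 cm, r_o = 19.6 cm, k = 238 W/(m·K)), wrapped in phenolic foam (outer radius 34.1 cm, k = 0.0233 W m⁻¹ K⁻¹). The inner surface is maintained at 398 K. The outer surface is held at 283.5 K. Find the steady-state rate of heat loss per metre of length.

Treat each layer as a resistance in series:
  R'_aluminium = ln(0.196/0.173)/(2πk) = 0.1248/(2π·238) = 8.347×10^-5 m·K/W
  R'_phenolic foam = ln(0.341/0.196)/(2πk) = 0.5538/(2π·0.0233) = 3.783 m·K/W
ΣR = 8.347×10^-5 + 3.783 = 3.783 m·K/W
Q' = ΔT/ΣR = (398 K − 283.5 K)/3.783 = 30.3 W/m

Q' = 30.3 W/m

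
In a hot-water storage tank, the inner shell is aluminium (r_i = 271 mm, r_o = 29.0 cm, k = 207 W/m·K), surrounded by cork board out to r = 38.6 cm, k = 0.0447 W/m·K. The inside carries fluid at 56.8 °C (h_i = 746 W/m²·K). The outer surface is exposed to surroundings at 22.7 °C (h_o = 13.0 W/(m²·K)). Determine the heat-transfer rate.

Resistance network (inner→outer):
  R_conv,in = 1/(4πr²h) = 1/(4π·0.271²·746) = 0.001452 K/W
  R_aluminium = (1/0.271 − 1/0.290)/(4πk) = 0.2418/(4π·207) = 9.294×10^-5 K/W
  R_cork board = (1/0.290 − 1/0.386)/(4πk) = 0.8576/(4π·0.0447) = 1.527 K/W
  R_conv,out = 1/(4πr²h) = 1/(4π·0.386²·13.0) = 0.04108 K/W
ΣR = 0.001452 + 9.294×10^-5 + 1.527 + 0.04108 = 1.570 K/W
Q = ΔT/ΣR = (56.8 °C − 22.7 °C)/1.570 = 21.7 W

Q = 21.7 W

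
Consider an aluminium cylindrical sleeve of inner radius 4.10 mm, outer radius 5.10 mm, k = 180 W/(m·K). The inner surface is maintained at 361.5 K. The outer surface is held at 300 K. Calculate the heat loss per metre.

Q' = 2πk·ΔT/ln(r₂/r₁) = 2π × 180 × 61.5 / ln(0.00510/0.00410) = 3.19×10^5 W/m

Q' = 3.19×10^5 W/m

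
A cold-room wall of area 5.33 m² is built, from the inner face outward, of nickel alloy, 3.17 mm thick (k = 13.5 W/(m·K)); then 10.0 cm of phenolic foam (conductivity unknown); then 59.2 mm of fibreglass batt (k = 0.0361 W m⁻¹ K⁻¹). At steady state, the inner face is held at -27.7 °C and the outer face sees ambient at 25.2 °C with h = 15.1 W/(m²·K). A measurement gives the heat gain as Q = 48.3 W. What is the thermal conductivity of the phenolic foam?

ΣR = ΔT/Q = |-27.7 − 25.2|/48.3 = 1.095 K/W
Known resistances:
  R_nickel alloy = L/(kA) = 0.00317/(13.5·5.33) = 4.406×10^-5 K/W
  R_fibreglass batt = L/(kA) = 0.0592/(0.0361·5.33) = 0.3077 K/W
  R_conv,out = 1/(hA) = 1/(15.1·5.33) = 0.01242 K/W
R_phenolic foam = ΣR − ΣR_known = 1.095 − 0.3202 = 0.7748 K/W
L/(kA) = 0.7748 ⇒ k = 0.100/(0.7748·5.33) = 0.0242 W/m·K

k = 0.0242 W/m·K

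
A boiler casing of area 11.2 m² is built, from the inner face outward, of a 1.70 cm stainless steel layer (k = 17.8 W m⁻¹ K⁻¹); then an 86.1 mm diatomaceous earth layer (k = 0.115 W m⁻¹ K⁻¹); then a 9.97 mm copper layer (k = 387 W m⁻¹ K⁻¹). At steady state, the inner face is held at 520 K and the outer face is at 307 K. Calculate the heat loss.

Q = 3180 W

Series thermal resistances, inner to outer:
  R_stainless steel = L/(kA) = 0.0170/(17.8·11.2) = 8.527×10^-5 K/W
  R_diatomaceous earth = L/(kA) = 0.0861/(0.115·11.2) = 0.06685 K/W
  R_copper = L/(kA) = 0.00997/(387·11.2) = 2.300×10^-6 K/W
ΣR = 8.527×10^-5 + 0.06685 + 2.300×10^-6 = 0.06694 K/W
Q = ΔT/ΣR = (520 K − 307 K)/0.06694 = 3180 W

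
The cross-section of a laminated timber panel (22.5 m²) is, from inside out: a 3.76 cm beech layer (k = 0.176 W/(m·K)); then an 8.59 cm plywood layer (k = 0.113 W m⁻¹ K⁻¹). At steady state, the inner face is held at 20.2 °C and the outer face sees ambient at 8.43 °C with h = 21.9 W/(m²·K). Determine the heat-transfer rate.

Series thermal resistances, inner to outer:
  R_beech = L/(kA) = 0.0376/(0.176·22.5) = 0.009495 K/W
  R_plywood = L/(kA) = 0.0859/(0.113·22.5) = 0.03379 K/W
  R_conv,out = 1/(hA) = 1/(21.9·22.5) = 0.002029 K/W
ΣR = 0.009495 + 0.03379 + 0.002029 = 0.04531 K/W
Q = ΔT/ΣR = (20.2 °C − 8.43 °C)/0.04531 = 260 W

Q = 260 W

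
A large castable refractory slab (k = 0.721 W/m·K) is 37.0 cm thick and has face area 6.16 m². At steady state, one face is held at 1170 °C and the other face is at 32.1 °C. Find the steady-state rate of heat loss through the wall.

Q = 13.7 kW

Q = kA·ΔT/L = 0.721 × 6.16 × |1170 °C − 32.1 °C| / 0.370 = 13700 W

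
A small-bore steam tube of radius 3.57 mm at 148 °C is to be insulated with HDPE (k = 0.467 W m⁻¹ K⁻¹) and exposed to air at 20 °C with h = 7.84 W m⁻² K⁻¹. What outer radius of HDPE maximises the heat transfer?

For a cylinder, r_cr = k_ins/h = 0.467/7.84 = 0.0596 m = 5.96 cm

r_cr = 5.96 cm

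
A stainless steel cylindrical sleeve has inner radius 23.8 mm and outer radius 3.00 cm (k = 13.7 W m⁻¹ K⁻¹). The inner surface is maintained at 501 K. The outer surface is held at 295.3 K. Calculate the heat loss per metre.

Q' = 2πk·ΔT/ln(r₂/r₁) = 2π × 13.7 × 205.7 / ln(0.0300/0.0238) = 76500 W/m

Q' = 76.5 kW/m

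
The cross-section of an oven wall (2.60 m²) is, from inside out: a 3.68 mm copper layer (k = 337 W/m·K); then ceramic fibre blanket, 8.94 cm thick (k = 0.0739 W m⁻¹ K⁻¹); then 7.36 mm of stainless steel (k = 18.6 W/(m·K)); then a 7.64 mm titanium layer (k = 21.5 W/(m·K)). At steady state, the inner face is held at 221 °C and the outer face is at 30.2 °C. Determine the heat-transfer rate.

Q = 410 W

Resistance network (inner→outer):
  R_copper = L/(kA) = 0.00368/(337·2.60) = 4.200×10^-6 K/W
  R_ceramic fibre blanket = L/(kA) = 0.0894/(0.0739·2.60) = 0.4653 K/W
  R_stainless steel = L/(kA) = 0.00736/(18.6·2.60) = 1.522×10^-4 K/W
  R_titanium = L/(kA) = 0.00764/(21.5·2.60) = 1.367×10^-4 K/W
ΣR = 4.200×10^-6 + 0.4653 + 1.522×10^-4 + 1.367×10^-4 = 0.4656 K/W
Q = ΔT/ΣR = (221 °C − 30.2 °C)/0.4656 = 410 W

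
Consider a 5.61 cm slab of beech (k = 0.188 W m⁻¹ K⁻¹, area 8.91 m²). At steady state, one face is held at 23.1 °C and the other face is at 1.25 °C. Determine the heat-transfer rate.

Q = 652 W

Q = kA·ΔT/L = 0.188 × 8.91 × |23.1 °C − 1.25 °C| / 0.0561 = 652 W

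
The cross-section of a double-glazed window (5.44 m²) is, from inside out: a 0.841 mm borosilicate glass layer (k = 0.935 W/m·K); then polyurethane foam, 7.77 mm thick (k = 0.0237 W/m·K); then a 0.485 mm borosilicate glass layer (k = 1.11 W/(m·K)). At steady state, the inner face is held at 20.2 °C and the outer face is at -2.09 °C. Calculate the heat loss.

Q = 368 W

Series thermal resistances, inner to outer:
  R_borosilicate glass = L/(kA) = 8.41×10^-4/(0.935·5.44) = 1.653×10^-4 K/W
  R_polyurethane foam = L/(kA) = 0.00777/(0.0237·5.44) = 0.06027 K/W
  R_borosilicate glass = L/(kA) = 4.85×10^-4/(1.11·5.44) = 8.032×10^-5 K/W
ΣR = 1.653×10^-4 + 0.06027 + 8.032×10^-5 = 0.06052 K/W
Q = ΔT/ΣR = (20.2 °C − -2.09 °C)/0.06052 = 368 W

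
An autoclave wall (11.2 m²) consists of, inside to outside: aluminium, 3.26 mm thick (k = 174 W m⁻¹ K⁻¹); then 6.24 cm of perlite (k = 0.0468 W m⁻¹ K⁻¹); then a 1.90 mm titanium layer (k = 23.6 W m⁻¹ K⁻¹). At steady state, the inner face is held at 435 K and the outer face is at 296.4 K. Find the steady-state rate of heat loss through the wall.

Q = 1160 W

Resistance network (inner→outer):
  R_aluminium = L/(kA) = 0.00326/(174·11.2) = 1.673×10^-6 K/W
  R_perlite = L/(kA) = 0.0624/(0.0468·11.2) = 0.1190 K/W
  R_titanium = L/(kA) = 0.00190/(23.6·11.2) = 7.188×10^-6 K/W
ΣR = 1.673×10^-6 + 0.1190 + 7.188×10^-6 = 0.1190 K/W
Q = ΔT/ΣR = (435 K − 296.4 K)/0.1190 = 1160 W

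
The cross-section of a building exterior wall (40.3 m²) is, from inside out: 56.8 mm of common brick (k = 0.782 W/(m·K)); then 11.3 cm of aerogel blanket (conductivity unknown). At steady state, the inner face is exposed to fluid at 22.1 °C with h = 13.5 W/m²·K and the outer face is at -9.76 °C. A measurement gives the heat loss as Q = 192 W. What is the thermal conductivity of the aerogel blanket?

k = 0.0173 W/m·K

ΣR = ΔT/Q = |22.1 − -9.76|/192 = 0.1659 K/W
Known resistances:
  R_conv,in = 1/(hA) = 1/(13.5·40.3) = 0.001838 K/W
  R_common brick = L/(kA) = 0.0568/(0.782·40.3) = 0.001802 K/W
R_aerogel blanket = ΣR − ΣR_known = 0.1659 − 0.003640 = 0.1623 K/W
L/(kA) = 0.1623 ⇒ k = 0.113/(0.1623·40.3) = 0.0173 W/m·K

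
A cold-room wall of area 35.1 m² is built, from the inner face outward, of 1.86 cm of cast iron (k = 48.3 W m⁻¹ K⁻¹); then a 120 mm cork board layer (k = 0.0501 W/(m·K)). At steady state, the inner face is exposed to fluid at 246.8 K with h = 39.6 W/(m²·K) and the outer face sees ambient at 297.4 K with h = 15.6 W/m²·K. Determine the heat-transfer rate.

Q = 715 W

Series thermal resistances, inner to outer:
  R_conv,in = 1/(hA) = 1/(39.6·35.1) = 7.194×10^-4 K/W
  R_cast iron = L/(kA) = 0.0186/(48.3·35.1) = 1.097×10^-5 K/W
  R_cork board = L/(kA) = 0.120/(0.0501·35.1) = 0.06824 K/W
  R_conv,out = 1/(hA) = 1/(15.6·35.1) = 0.001826 K/W
ΣR = 7.194×10^-4 + 1.097×10^-5 + 0.06824 + 0.001826 = 0.07080 K/W
Q = ΔT/ΣR = (246.8 K − 297.4 K)/0.07080 = -715 W
(Negative Q ⇒ heat flows inward; heat gain = 715 W.)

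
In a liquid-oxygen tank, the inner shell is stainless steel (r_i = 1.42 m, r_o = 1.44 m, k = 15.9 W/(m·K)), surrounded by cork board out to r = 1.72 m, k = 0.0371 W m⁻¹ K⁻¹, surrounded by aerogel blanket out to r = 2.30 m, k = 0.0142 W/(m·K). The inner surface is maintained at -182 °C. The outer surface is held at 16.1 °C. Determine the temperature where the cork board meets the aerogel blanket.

Series thermal resistances, inner to outer:
  R_stainless steel = (1/1.42 − 1/1.44)/(4πk) = 0.009781/(4π·15.9) = 4.895×10^-5 K/W
  R_cork board = (1/1.44 − 1/1.72)/(4πk) = 0.1130/(4π·0.0371) = 0.2425 K/W
  R_aerogel blanket = (1/1.72 − 1/2.30)/(4πk) = 0.1466/(4π·0.0142) = 0.8216 K/W
ΣR = 4.895×10^-5 + 0.2425 + 0.8216 = 1.064 K/W
Q = ΔT/ΣR = (-182 °C − 16.1 °C)/1.064 = -186.2 W
From the inner boundary to the cork board/aerogel blanket interface, ΣR_partial = 0.2425 K/W.
T_interface = T_in − Q·ΣR_partial = -182 °C − (-186.2)(0.2425) = -137 °C

T = -137 °C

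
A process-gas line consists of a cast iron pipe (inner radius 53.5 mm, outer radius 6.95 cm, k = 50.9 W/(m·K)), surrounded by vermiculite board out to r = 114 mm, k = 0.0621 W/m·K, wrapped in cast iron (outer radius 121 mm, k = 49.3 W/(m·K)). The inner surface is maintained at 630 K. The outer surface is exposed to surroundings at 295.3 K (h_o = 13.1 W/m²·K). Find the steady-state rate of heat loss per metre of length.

Series thermal resistances, inner to outer:
  R'_cast iron = ln(0.0695/0.0535)/(2πk) = 0.2616/(2π·50.9) = 8.181×10^-4 m·K/W
  R'_vermiculite board = ln(0.114/0.0695)/(2πk) = 0.4949/(2π·0.0621) = 1.268 m·K/W
  R'_cast iron = ln(0.121/0.114)/(2πk) = 0.05959/(2π·49.3) = 1.924×10^-4 m·K/W
  R'_conv,out = 1/(2πr h) = 1/(2π·0.121·13.1) = 0.1004 m·K/W
ΣR = 8.181×10^-4 + 1.268 + 1.924×10^-4 + 0.1004 = 1.369 m·K/W
Q' = ΔT/ΣR = (630 K − 295.3 K)/1.369 = 244 W/m

Q' = 244 W/m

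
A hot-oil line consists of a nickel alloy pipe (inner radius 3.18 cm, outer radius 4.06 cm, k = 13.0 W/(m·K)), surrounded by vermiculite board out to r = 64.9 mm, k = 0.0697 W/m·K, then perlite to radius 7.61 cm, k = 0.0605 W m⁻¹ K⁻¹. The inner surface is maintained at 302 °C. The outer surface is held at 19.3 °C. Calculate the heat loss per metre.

Resistance network (inner→outer):
  R'_nickel alloy = ln(0.0406/0.0318)/(2πk) = 0.2443/(2π·13.0) = 0.002991 m·K/W
  R'_vermiculite board = ln(0.0649/0.0406)/(2πk) = 0.4691/(2π·0.0697) = 1.071 m·K/W
  R'_perlite = ln(0.0761/0.0649)/(2πk) = 0.1592/(2π·0.0605) = 0.4188 m·K/W
ΣR = 0.002991 + 1.071 + 0.4188 = 1.493 m·K/W
Q' = ΔT/ΣR = (302 °C − 19.3 °C)/1.493 = 189 W/m

Q' = 189 W/m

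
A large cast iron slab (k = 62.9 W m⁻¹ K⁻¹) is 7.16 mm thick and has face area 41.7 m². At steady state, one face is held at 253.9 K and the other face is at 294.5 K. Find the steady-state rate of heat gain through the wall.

Q = kA·ΔT/L = 62.9 × 41.7 × |253.9 K − 294.5 K| / 0.00716 = 1.49×10^7 W

Q = 14900 kW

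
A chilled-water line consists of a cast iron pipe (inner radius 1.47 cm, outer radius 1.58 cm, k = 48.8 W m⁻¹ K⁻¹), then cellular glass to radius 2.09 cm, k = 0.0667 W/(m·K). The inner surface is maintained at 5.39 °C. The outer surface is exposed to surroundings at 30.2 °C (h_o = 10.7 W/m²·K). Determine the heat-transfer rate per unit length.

Q' = 18.0 W/m

Series thermal resistances, inner to outer:
  R'_cast iron = ln(0.0158/0.0147)/(2πk) = 0.07216/(2π·48.8) = 2.353×10^-4 m·K/W
  R'_cellular glass = ln(0.0209/0.0158)/(2πk) = 0.2797/(2π·0.0667) = 0.6675 m·K/W
  R'_conv,out = 1/(2πr h) = 1/(2π·0.0209·10.7) = 0.7117 m·K/W
ΣR = 2.353×10^-4 + 0.6675 + 0.7117 = 1.379 m·K/W
Q' = ΔT/ΣR = (5.39 °C − 30.2 °C)/1.379 = -18.0 W/m
(Negative Q' ⇒ heat flows inward; heat gain = 18.0 W/m.)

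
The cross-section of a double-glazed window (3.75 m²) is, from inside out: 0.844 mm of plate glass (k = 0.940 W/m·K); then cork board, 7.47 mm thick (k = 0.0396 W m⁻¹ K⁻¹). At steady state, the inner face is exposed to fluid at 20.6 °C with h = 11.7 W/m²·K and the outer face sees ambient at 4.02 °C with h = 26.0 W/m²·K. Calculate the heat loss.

Q = 198 W

Treat each layer as a resistance in series:
  R_conv,in = 1/(hA) = 1/(11.7·3.75) = 0.02279 K/W
  R_plate glass = L/(kA) = 8.44×10^-4/(0.940·3.75) = 2.394×10^-4 K/W
  R_cork board = L/(kA) = 0.00747/(0.0396·3.75) = 0.05030 K/W
  R_conv,out = 1/(hA) = 1/(26.0·3.75) = 0.01026 K/W
ΣR = 0.02279 + 2.394×10^-4 + 0.05030 + 0.01026 = 0.08359 K/W
Q = ΔT/ΣR = (20.6 °C − 4.02 °C)/0.08359 = 198 W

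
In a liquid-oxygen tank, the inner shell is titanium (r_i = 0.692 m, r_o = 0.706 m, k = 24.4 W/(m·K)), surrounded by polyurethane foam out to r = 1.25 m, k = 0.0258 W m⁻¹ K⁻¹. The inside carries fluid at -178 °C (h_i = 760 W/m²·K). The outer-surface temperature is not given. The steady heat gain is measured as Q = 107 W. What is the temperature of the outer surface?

Series resistances:
  R_conv,in = 1/(4πr²h) = 1/(4π·0.692²·760) = 2.187×10^-4 K/W
  R_titanium = (1/0.692 − 1/0.706)/(4πk) = 0.02866/(4π·24.4) = 9.346×10^-5 K/W
  R_polyurethane foam = (1/0.706 − 1/1.25)/(4πk) = 0.6164/(4π·0.0258) = 1.901 K/W
ΣR = 1.902 K/W
ΔT = Q·ΣR = 107 × 1.902 = 203.5 K
Heat flows inward, so T_out = T_in + ΔT = -178 + 203.5 = 25.5 °C

T_out = 25.5 °C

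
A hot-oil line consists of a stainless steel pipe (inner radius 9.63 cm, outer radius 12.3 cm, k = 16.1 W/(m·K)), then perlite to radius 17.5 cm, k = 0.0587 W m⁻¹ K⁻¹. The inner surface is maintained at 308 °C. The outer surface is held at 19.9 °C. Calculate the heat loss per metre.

Series thermal resistances, inner to outer:
  R'_stainless steel = ln(0.123/0.0963)/(2πk) = 0.2447/(2π·16.1) = 0.002419 m·K/W
  R'_perlite = ln(0.175/0.123)/(2πk) = 0.3526/(2π·0.0587) = 0.9560 m·K/W
ΣR = 0.002419 + 0.9560 = 0.9584 m·K/W
Q' = ΔT/ΣR = (308 °C − 19.9 °C)/0.9584 = 301 W/m

Q' = 301 W/m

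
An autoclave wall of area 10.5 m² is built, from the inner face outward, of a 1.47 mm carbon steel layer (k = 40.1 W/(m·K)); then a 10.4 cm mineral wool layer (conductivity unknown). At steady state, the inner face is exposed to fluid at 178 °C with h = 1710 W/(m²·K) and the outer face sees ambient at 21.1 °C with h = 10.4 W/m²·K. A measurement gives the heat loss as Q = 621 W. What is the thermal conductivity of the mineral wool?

ΣR = ΔT/Q = |178 − 21.1|/621 = 0.2527 K/W
Known resistances:
  R_conv,in = 1/(hA) = 1/(1710·10.5) = 5.569×10^-5 K/W
  R_carbon steel = L/(kA) = 0.00147/(40.1·10.5) = 3.491×10^-6 K/W
  R_conv,out = 1/(hA) = 1/(10.4·10.5) = 0.009158 K/W
R_mineral wool = ΣR − ΣR_known = 0.2527 − 0.009217 = 0.2435 K/W
L/(kA) = 0.2435 ⇒ k = 0.104/(0.2435·10.5) = 0.0407 W/m·K

k = 0.0407 W/m·K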